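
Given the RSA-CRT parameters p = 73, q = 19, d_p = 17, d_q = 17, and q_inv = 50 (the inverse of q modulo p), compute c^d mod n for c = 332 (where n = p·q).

112

m₁ = c^(d_p) mod p: c ≡ 40 (mod 73), and 40^17 mod 73 = 39.
m₂ = c^(d_q) mod q: c ≡ 9 (mod 19), and 9^17 mod 19 = 17.
h = q_inv·(m₁ − m₂) mod p = 50·(39 − 17) mod 73 = 5.
m = m₂ + h·q = 17 + 5·19 = 112.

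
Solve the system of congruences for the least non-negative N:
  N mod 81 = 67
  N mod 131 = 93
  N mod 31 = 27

The moduli are pairwise coprime; M = 81·131·31 = 328941.
M/81 = 4061; 4061 ≡ 11 (mod 81); 11·59 ≡ 1, so inverse 59.
M/131 = 2511; 2511 ≡ 22 (mod 131); 22·6 ≡ 1, so inverse 6.
M/31 = 10611; 10611 ≡ 9 (mod 31); 9·7 ≡ 1, so inverse 7.
N ≡ 67·4061·59 + 93·2511·6 + 27·10611·7 = 19459750.
19459750 mod 328941 = 52231.

52231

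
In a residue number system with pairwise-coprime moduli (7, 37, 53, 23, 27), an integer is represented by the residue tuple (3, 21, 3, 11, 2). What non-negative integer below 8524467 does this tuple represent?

The moduli are pairwise coprime; N = 7·37·53·23·27 = 8524467.
N/7 = 1217781; 1217781 ≡ 5 (mod 7); 5·3 ≡ 1, so inverse 3.
N/37 = 230391; 230391 ≡ 29 (mod 37); 29·23 ≡ 1, so inverse 23.
N/53 = 160839; 160839 ≡ 37 (mod 53); 37·43 ≡ 1, so inverse 43.
N/23 = 370629; 370629 ≡ 7 (mod 23); 7·10 ≡ 1, so inverse 10.
N/27 = 315721; 315721 ≡ 10 (mod 27); 10·19 ≡ 1, so inverse 19.
x ≡ 3·1217781·3 + 21·230391·23 + 3·160839·43 + 11·370629·10 + 2·315721·19 = 195753701.
195753701 mod 8524467 = 8215427.

8215427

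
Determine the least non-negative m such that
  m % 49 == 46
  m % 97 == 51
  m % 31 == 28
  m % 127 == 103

16674060

The moduli are pairwise coprime; N = 49·97·31·127 = 18712561.
N/49 = 381889; 381889 ≡ 32 (mod 49); 32·23 ≡ 1, so inverse 23.
N/97 = 192913; 192913 ≡ 77 (mod 97); 77·63 ≡ 1, so inverse 63.
N/31 = 603631; 603631 ≡ 30 (mod 31); 30·30 ≡ 1, so inverse 30.
N/127 = 147343; 147343 ≡ 23 (mod 127); 23·116 ≡ 1, so inverse 116.
m ≡ 46·381889·23 + 51·192913·63 + 28·603631·30 + 103·147343·116 = 3291372235.
3291372235 mod 18712561 = 16674060.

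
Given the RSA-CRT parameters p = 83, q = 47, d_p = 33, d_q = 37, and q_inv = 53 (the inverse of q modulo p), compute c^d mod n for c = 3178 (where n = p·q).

481

m₁ = c^(d_p) mod p: c ≡ 24 (mod 83), and 24^33 mod 83 = 66.
m₂ = c^(d_q) mod q: c ≡ 29 (mod 47), and 29^37 mod 47 = 11.
h = q_inv·(m₁ − m₂) mod p = 53·(66 − 11) mod 83 = 10.
m = m₂ + h·q = 11 + 10·47 = 481.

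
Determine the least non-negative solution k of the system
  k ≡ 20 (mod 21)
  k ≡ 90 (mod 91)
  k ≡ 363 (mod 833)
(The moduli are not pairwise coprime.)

11192

Combine the congruences pairwise.
gcd(21, 91) = 7 and 7 | (90 − 20), so the pair is consistent; merging gives k ≡ 272 (mod 273), where 273 = lcm(21, 91).
gcd(273, 833) = 7 and 7 | (363 − 272), so the pair is consistent; merging gives k ≡ 11192 (mod 32487), where 32487 = lcm(273, 833).
The solution is unique modulo lcm(21, 91, 833) = 32487.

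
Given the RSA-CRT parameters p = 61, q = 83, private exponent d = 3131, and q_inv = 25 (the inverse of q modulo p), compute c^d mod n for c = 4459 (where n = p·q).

d_p = d mod (p−1) = 3131 mod 60 = 11; d_q = d mod (q−1) = 15.
m₁ = c^(d_p) mod p: c ≡ 6 (mod 61), and 6^11 mod 61 = 44.
m₂ = c^(d_q) mod q: c ≡ 60 (mod 83), and 60^15 mod 83 = 62.
h = q_inv·(m₁ − m₂) mod p = 25·(44 − 62) mod 61 = 38.
m = m₂ + h·q = 62 + 38·83 = 3216.

3216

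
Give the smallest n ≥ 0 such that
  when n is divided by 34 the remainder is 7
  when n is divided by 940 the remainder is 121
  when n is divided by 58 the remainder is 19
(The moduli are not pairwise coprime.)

33021

gcd(34, 940) = 2 and 2 | (121 − 7), so the pair is consistent; merging gives n ≡ 1061 (mod 15980), where 15980 = lcm(34, 940).
gcd(15980, 58) = 2 and 2 | (19 − 1061), so the pair is consistent; merging gives n ≡ 33021 (mod 463420), where 463420 = lcm(15980, 58).
The solution is unique modulo lcm(34, 940, 58) = 463420.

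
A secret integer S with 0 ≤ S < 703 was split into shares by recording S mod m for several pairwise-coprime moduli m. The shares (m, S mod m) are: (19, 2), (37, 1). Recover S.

From S ≡ 2 (mod 19) write S = 2 + 19t. Substituting into S ≡ 1 (mod 37) gives 19t ≡ 36 (mod 37), and since 19⁻¹ ≡ 2 (mod 37), t ≡ 35. Hence S ≡ 2 + 19·35 = 667 (mod 703).

667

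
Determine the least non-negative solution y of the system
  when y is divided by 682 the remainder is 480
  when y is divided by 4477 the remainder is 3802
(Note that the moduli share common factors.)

12756

Combine the congruences pairwise.
gcd(682, 4477) = 11 and 11 | (3802 − 480), so the pair is consistent; merging gives y ≡ 12756 (mod 277574), where 277574 = lcm(682, 4477).
The solution is unique modulo lcm(682, 4477) = 277574.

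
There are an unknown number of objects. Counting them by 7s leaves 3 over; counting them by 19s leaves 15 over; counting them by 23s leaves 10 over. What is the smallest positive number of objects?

1459

The moduli are pairwise coprime; M = 7·19·23 = 3059.
M/7 = 437; 437 ≡ 3 (mod 7); 3·5 ≡ 1, so inverse 5.
M/19 = 161; 161 ≡ 9 (mod 19); 9·17 ≡ 1, so inverse 17.
M/23 = 133; 133 ≡ 18 (mod 23); 18·9 ≡ 1, so inverse 9.
N ≡ 3·437·5 + 15·161·17 + 10·133·9 = 59580.
59580 mod 3059 = 1459.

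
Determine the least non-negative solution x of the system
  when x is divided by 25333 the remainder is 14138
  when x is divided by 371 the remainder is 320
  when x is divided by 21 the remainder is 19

gcd(25333, 371) = 7 and 7 | (320 − 14138), so the pair is consistent; merging gives x ≡ 976792 (mod 1342649), where 1342649 = lcm(25333, 371).
gcd(1342649, 21) = 7 and 7 | (19 − 976792), so the pair is consistent; merging gives x ≡ 976792 (mod 4027947), where 4027947 = lcm(1342649, 21).
The solution is unique modulo lcm(25333, 371, 21) = 4027947.

976792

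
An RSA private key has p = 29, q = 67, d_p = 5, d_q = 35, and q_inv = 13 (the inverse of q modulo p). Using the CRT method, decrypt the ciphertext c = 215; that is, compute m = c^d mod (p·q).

m₁ = c^(d_p) mod p: c ≡ 12 (mod 29), and 12^5 mod 29 = 12.
m₂ = c^(d_q) mod q: c ≡ 14 (mod 67), and 14^35 mod 67 = 62.
h = q_inv·(m₁ − m₂) mod p = 13·(12 − 62) mod 29 = 17.
m = m₂ + h·q = 62 + 17·67 = 1201.

1201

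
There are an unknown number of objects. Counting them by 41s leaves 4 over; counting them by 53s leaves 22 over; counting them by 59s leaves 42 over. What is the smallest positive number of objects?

From N ≡ 4 (mod 41) write N = 4 + 41t. Substituting into N ≡ 22 (mod 53) gives 41t ≡ 18 (mod 53), and since 41⁻¹ ≡ 22 (mod 53), t ≡ 25. Hence N ≡ 4 + 41·25 = 1029 (mod 2173).
From N ≡ 1029 (mod 2173) write N = 1029 + 2173t. Substituting into N ≡ 42 (mod 59) gives 2173t ≡ 16 (mod 59), and since 49⁻¹ ≡ 53 (mod 59), t ≡ 22. Hence N ≡ 1029 + 2173·22 = 48835 (mod 128207).

48835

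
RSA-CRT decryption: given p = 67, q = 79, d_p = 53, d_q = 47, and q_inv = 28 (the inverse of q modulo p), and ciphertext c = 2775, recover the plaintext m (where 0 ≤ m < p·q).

2511

m₁ = c^(d_p) mod p: c ≡ 28 (mod 67), and 28^53 mod 67 = 32.
m₂ = c^(d_q) mod q: c ≡ 10 (mod 79), and 10^47 mod 79 = 62.
h = q_inv·(m₁ − m₂) mod p = 28·(32 − 62) mod 67 = 31.
m = m₂ + h·q = 62 + 31·79 = 2511.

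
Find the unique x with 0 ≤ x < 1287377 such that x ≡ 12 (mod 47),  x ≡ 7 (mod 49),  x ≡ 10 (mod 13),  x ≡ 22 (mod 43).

The moduli are pairwise coprime; N = 47·49·13·43 = 1287377.
N/47 = 27391; 27391 ≡ 37 (mod 47); 37·14 ≡ 1, so inverse 14.
N/49 = 26273; 26273 ≡ 9 (mod 49); 9·11 ≡ 1, so inverse 11.
N/13 = 99029; 99029 ≡ 8 (mod 13); 8·5 ≡ 1, so inverse 5.
N/43 = 29939; 29939 ≡ 11 (mod 43); 11·4 ≡ 1, so inverse 4.
x ≡ 12·27391·14 + 7·26273·11 + 10·99029·5 + 22·29939·4 = 14210791.
14210791 mod 1287377 = 49644.

49644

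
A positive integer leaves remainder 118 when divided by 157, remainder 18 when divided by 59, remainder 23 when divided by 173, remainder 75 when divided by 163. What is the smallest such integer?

From a ≡ 118 (mod 157) write a = 118 + 157t. Substituting into a ≡ 18 (mod 59) gives 157t ≡ 18 (mod 59), and since 39⁻¹ ≡ 56 (mod 59), t ≡ 5. Hence a ≡ 118 + 157·5 = 903 (mod 9263).
From a ≡ 903 (mod 9263) write a = 903 + 9263t. Substituting into a ≡ 23 (mod 173) gives 9263t ≡ 158 (mod 173), and since 94⁻¹ ≡ 127 (mod 173), t ≡ 171. Hence a ≡ 903 + 9263·171 = 1584876 (mod 1602499).
From a ≡ 1584876 (mod 1602499) write a = 1584876 + 1602499t. Substituting into a ≡ 75 (mod 163) gives 1602499t ≡ 48 (mod 163), and since 46⁻¹ ≡ 39 (mod 163), t ≡ 79. Hence a ≡ 1584876 + 1602499·79 = 128182297 (mod 261207337).

128182297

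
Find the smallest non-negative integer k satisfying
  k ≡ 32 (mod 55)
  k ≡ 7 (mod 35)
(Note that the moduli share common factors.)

252

gcd(55, 35) = 5 and 5 | (7 − 32), so the pair is consistent; merging gives k ≡ 252 (mod 385), where 385 = lcm(55, 35).
The solution is unique modulo lcm(55, 35) = 385.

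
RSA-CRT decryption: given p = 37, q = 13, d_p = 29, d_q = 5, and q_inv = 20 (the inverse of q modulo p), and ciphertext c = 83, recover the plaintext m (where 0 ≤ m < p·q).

44

m₁ = c^(d_p) mod p: c ≡ 9 (mod 37), and 9^29 mod 37 = 7.
m₂ = c^(d_q) mod q: c ≡ 5 (mod 13), and 5^5 mod 13 = 5.
h = q_inv·(m₁ − m₂) mod p = 20·(7 − 5) mod 37 = 3.
m = m₂ + h·q = 5 + 3·13 = 44.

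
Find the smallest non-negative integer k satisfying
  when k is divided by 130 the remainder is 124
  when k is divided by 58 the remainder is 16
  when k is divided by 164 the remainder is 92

156384

gcd(130, 58) = 2 and 2 | (16 − 124), so the pair is consistent; merging gives k ≡ 1814 (mod 3770), where 3770 = lcm(130, 58).
gcd(3770, 164) = 2 and 2 | (92 − 1814), so the pair is consistent; merging gives k ≡ 156384 (mod 309140), where 309140 = lcm(3770, 164).
The solution is unique modulo lcm(130, 58, 164) = 309140.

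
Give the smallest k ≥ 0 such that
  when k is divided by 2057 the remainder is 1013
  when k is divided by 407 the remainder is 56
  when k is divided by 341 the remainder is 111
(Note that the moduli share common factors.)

406242

Combine the congruences pairwise.
gcd(2057, 407) = 11 and 11 | (56 − 1013), so the pair is consistent; merging gives k ≡ 25697 (mod 76109), where 76109 = lcm(2057, 407).
gcd(76109, 341) = 11 and 11 | (111 − 25697), so the pair is consistent; merging gives k ≡ 406242 (mod 2359379), where 2359379 = lcm(76109, 341).
The solution is unique modulo lcm(2057, 407, 341) = 2359379.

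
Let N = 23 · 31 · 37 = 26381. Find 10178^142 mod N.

10467

Mod 23: 10178 ≡ 12; by Fermat, exponent reduces to 142 mod 22 = 10; 12^10 ≡ 2 (mod 23).
Mod 31: 10178 ≡ 10; by Fermat, exponent reduces to 142 mod 30 = 22; 10^22 ≡ 20 (mod 31).
Mod 37: 10178 ≡ 3; by Fermat, exponent reduces to 142 mod 36 = 34; 3^34 ≡ 33 (mod 37).
Combine by CRT: x ≡ 2 (mod 23), x ≡ 20 (mod 31), x ≡ 33 (mod 37) ⇒ x ≡ 10467 (mod 26381).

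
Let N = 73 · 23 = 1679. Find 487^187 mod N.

24

Mod 73: 487 ≡ 49; by Fermat, exponent reduces to 187 mod 72 = 43; 49^43 ≡ 24 (mod 73).
Mod 23: 487 ≡ 4; by Fermat, exponent reduces to 187 mod 22 = 11; 4^11 ≡ 1 (mod 23).
Combine by CRT: x ≡ 24 (mod 73), x ≡ 1 (mod 23) ⇒ x ≡ 24 (mod 1679).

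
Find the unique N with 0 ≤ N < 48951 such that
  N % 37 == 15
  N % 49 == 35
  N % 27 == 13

The moduli are pairwise coprime; M = 37·49·27 = 48951.
M/37 = 1323; 1323 ≡ 28 (mod 37); 28·4 ≡ 1, so inverse 4.
M/49 = 999; 999 ≡ 19 (mod 49); 19·31 ≡ 1, so inverse 31.
M/27 = 1813; 1813 ≡ 4 (mod 27); 4·7 ≡ 1, so inverse 7.
N ≡ 15·1323·4 + 35·999·31 + 13·1813·7 = 1328278.
1328278 mod 48951 = 6601.

6601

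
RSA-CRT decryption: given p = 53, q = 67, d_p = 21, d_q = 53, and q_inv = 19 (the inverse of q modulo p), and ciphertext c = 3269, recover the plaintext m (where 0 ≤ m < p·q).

m₁ = c^(d_p) mod p: c ≡ 36 (mod 53), and 36^21 mod 53 = 49.
m₂ = c^(d_q) mod q: c ≡ 53 (mod 67), and 53^53 mod 67 = 27.
h = q_inv·(m₁ − m₂) mod p = 19·(49 − 27) mod 53 = 47.
m = m₂ + h·q = 27 + 47·67 = 3176.

3176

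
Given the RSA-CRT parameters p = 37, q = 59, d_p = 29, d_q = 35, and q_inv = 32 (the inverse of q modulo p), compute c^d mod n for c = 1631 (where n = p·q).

1471

m₁ = c^(d_p) mod p: c ≡ 3 (mod 37), and 3^29 mod 37 = 28.
m₂ = c^(d_q) mod q: c ≡ 38 (mod 59), and 38^35 mod 59 = 55.
h = q_inv·(m₁ − m₂) mod p = 32·(28 − 55) mod 37 = 24.
m = m₂ + h·q = 55 + 24·59 = 1471.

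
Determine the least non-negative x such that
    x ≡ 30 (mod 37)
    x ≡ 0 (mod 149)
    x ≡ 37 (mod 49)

21009

The moduli are pairwise coprime; N = 37·149·49 = 270137.
N/37 = 7301; 7301 ≡ 12 (mod 37); 12·34 ≡ 1, so inverse 34.
N/149 = 1813; 1813 ≡ 25 (mod 149); 25·6 ≡ 1, so inverse 6.
N/49 = 5513; 5513 ≡ 25 (mod 49); 25·2 ≡ 1, so inverse 2.
x ≡ 30·7301·34 + 0·1813·6 + 37·5513·2 = 7854982.
7854982 mod 270137 = 21009.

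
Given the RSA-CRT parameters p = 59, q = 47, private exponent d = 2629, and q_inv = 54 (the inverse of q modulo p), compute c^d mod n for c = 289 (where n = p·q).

1795

d_p = d mod (p−1) = 2629 mod 58 = 19; d_q = d mod (q−1) = 7.
m₁ = c^(d_p) mod p: c ≡ 53 (mod 59), and 53^19 mod 59 = 25.
m₂ = c^(d_q) mod q: c ≡ 7 (mod 47), and 7^7 mod 47 = 9.
h = q_inv·(m₁ − m₂) mod p = 54·(25 − 9) mod 59 = 38.
m = m₂ + h·q = 9 + 38·47 = 1795.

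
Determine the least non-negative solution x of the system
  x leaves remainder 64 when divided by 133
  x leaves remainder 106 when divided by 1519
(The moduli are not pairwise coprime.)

6182

gcd(133, 1519) = 7 and 7 | (106 − 64), so the pair is consistent; merging gives x ≡ 6182 (mod 28861), where 28861 = lcm(133, 1519).
The solution is unique modulo lcm(133, 1519) = 28861.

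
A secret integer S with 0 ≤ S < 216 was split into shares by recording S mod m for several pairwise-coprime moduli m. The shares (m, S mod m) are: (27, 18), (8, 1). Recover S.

Combine the congruences pairwise.
From S ≡ 18 (mod 27) write S = 18 + 27t. Substituting into S ≡ 1 (mod 8) gives 27t ≡ 7 (mod 8), and since 3⁻¹ ≡ 3 (mod 8), t ≡ 5. Hence S ≡ 18 + 27·5 = 153 (mod 216).

153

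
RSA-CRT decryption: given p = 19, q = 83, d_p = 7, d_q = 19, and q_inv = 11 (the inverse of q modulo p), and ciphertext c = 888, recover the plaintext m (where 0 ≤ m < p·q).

m₁ = c^(d_p) mod p: c ≡ 14 (mod 19), and 14^7 mod 19 = 3.
m₂ = c^(d_q) mod q: c ≡ 58 (mod 83), and 58^19 mod 83 = 2.
h = q_inv·(m₁ − m₂) mod p = 11·(3 − 2) mod 19 = 11.
m = m₂ + h·q = 2 + 11·83 = 915.

915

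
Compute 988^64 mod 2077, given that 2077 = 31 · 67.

Mod 31: 988 ≡ 27; by Fermat, exponent reduces to 64 mod 30 = 4; 27^4 ≡ 8 (mod 31).
Mod 67: 988 ≡ 50; 50^64 ≡ 16 (mod 67).
Combine by CRT: x ≡ 8 (mod 31), x ≡ 16 (mod 67) ⇒ x ≡ 1155 (mod 2077).

1155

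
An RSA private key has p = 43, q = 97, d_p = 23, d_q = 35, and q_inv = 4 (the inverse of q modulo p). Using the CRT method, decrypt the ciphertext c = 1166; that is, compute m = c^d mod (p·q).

2899

m₁ = c^(d_p) mod p: c ≡ 5 (mod 43), and 5^23 mod 43 = 18.
m₂ = c^(d_q) mod q: c ≡ 2 (mod 97), and 2^35 mod 97 = 86.
h = q_inv·(m₁ − m₂) mod p = 4·(18 − 86) mod 43 = 29.
m = m₂ + h·q = 86 + 29·97 = 2899.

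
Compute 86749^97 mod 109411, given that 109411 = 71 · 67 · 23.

14567

Mod 71: 86749 ≡ 58; by Fermat, exponent reduces to 97 mod 70 = 27; 58^27 ≡ 12 (mod 71).
Mod 67: 86749 ≡ 51; by Fermat, exponent reduces to 97 mod 66 = 31; 51^31 ≡ 28 (mod 67).
Mod 23: 86749 ≡ 16; by Fermat, exponent reduces to 97 mod 22 = 9; 16^9 ≡ 8 (mod 23).
Combine by CRT: x ≡ 12 (mod 71), x ≡ 28 (mod 67), x ≡ 8 (mod 23) ⇒ x ≡ 14567 (mod 109411).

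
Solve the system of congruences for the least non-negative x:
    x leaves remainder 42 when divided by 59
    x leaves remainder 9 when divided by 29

Combine the congruences pairwise.
From x ≡ 42 (mod 59) write x = 42 + 59t. Substituting into x ≡ 9 (mod 29) gives 59t ≡ 25 (mod 29), and since 1⁻¹ ≡ 1 (mod 29), t ≡ 25. Hence x ≡ 42 + 59·25 = 1517 (mod 1711).

1517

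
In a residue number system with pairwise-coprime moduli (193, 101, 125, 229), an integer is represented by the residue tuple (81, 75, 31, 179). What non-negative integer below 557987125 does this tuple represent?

217009281

From x ≡ 81 (mod 193) write x = 81 + 193t. Substituting into x ≡ 75 (mod 101) gives 193t ≡ 95 (mod 101), and since 92⁻¹ ≡ 56 (mod 101), t ≡ 68. Hence x ≡ 81 + 193·68 = 13205 (mod 19493).
From x ≡ 13205 (mod 19493) write x = 13205 + 19493t. Substituting into x ≡ 31 (mod 125) gives 19493t ≡ 76 (mod 125), and since 118⁻¹ ≡ 107 (mod 125), t ≡ 7. Hence x ≡ 13205 + 19493·7 = 149656 (mod 2436625).
From x ≡ 149656 (mod 2436625) write x = 149656 + 2436625t. Substituting into x ≡ 179 (mod 229) gives 2436625t ≡ 60 (mod 229), and since 65⁻¹ ≡ 74 (mod 229), t ≡ 89. Hence x ≡ 149656 + 2436625·89 = 217009281 (mod 557987125).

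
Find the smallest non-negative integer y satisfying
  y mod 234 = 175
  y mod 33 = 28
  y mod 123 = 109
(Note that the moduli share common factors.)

gcd(234, 33) = 3 and 3 | (28 − 175), so the pair is consistent; merging gives y ≡ 1579 (mod 2574), where 2574 = lcm(234, 33).
gcd(2574, 123) = 3 and 3 | (109 − 1579), so the pair is consistent; merging gives y ≡ 35041 (mod 105534), where 105534 = lcm(2574, 123).
The solution is unique modulo lcm(234, 33, 123) = 105534.

35041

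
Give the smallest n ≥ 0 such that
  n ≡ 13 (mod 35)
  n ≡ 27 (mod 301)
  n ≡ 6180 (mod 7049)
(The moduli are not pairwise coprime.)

1430078

gcd(35, 301) = 7 and 7 | (27 − 13), so the pair is consistent; merging gives n ≡ 328 (mod 1505), where 1505 = lcm(35, 301).
gcd(1505, 7049) = 7 and 7 | (6180 − 328), so the pair is consistent; merging gives n ≡ 1430078 (mod 1515535), where 1515535 = lcm(1505, 7049).
The solution is unique modulo lcm(35, 301, 7049) = 1515535.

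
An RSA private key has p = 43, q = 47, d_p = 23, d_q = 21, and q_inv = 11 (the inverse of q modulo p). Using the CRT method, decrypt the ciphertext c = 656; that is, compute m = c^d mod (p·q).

35

m₁ = c^(d_p) mod p: c ≡ 11 (mod 43), and 11^23 mod 43 = 35.
m₂ = c^(d_q) mod q: c ≡ 45 (mod 47), and 45^21 mod 47 = 35.
h = q_inv·(m₁ − m₂) mod p = 11·(35 − 35) mod 43 = 0.
m = m₂ + h·q = 35 + 0·47 = 35.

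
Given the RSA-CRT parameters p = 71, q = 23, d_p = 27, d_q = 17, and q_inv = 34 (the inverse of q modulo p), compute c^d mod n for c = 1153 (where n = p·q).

m₁ = c^(d_p) mod p: c ≡ 17 (mod 71), and 17^27 mod 71 = 66.
m₂ = c^(d_q) mod q: c ≡ 3 (mod 23), and 3^17 mod 23 = 16.
h = q_inv·(m₁ − m₂) mod p = 34·(66 − 16) mod 71 = 67.
m = m₂ + h·q = 16 + 67·23 = 1557.

1557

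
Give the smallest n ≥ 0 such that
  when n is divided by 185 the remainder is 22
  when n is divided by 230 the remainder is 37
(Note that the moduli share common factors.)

2797

gcd(185, 230) = 5 and 5 | (37 − 22), so the pair is consistent; merging gives n ≡ 2797 (mod 8510), where 8510 = lcm(185, 230).
The solution is unique modulo lcm(185, 230) = 8510.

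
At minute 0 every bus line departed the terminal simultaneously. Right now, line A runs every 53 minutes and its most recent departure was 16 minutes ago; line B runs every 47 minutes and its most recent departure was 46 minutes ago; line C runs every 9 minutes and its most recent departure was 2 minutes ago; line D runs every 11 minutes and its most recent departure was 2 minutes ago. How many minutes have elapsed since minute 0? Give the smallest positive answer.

157214

The moduli are pairwise coprime; N = 53·47·9·11 = 246609.
N/53 = 4653; 4653 ≡ 42 (mod 53); 42·24 ≡ 1, so inverse 24.
N/47 = 5247; 5247 ≡ 30 (mod 47); 30·11 ≡ 1, so inverse 11.
N/9 = 27401; 27401 ≡ 5 (mod 9); 5·2 ≡ 1, so inverse 2.
N/11 = 22419; 22419 ≡ 1 (mod 11), inverse 1.
t ≡ 16·4653·24 + 46·5247·11 + 2·27401·2 + 2·22419·1 = 4596176.
4596176 mod 246609 = 157214.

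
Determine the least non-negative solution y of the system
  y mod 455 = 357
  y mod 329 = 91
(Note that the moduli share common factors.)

Combine the congruences pairwise.
gcd(455, 329) = 7 and 7 | (91 − 357), so the pair is consistent; merging gives y ≡ 11277 (mod 21385), where 21385 = lcm(455, 329).
The solution is unique modulo lcm(455, 329) = 21385.

11277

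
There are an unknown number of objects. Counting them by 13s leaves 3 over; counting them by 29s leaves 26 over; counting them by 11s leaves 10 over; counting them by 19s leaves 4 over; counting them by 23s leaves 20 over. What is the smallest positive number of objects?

Combine the congruences pairwise.
From N ≡ 3 (mod 13) write N = 3 + 13t. Substituting into N ≡ 26 (mod 29) gives 13t ≡ 23 (mod 29), and since 13⁻¹ ≡ 9 (mod 29), t ≡ 4. Hence N ≡ 3 + 13·4 = 55 (mod 377).
From N ≡ 55 (mod 377) write N = 55 + 377t. Substituting into N ≡ 10 (mod 11) gives 377t ≡ 10 (mod 11), and since 3⁻¹ ≡ 4 (mod 11), t ≡ 7. Hence N ≡ 55 + 377·7 = 2694 (mod 4147).
From N ≡ 2694 (mod 4147) write N = 2694 + 4147t. Substituting into N ≡ 4 (mod 19) gives 4147t ≡ 8 (mod 19), and since 5⁻¹ ≡ 4 (mod 19), t ≡ 13. Hence N ≡ 2694 + 4147·13 = 56605 (mod 78793).
From N ≡ 56605 (mod 78793) write N = 56605 + 78793t. Substituting into N ≡ 20 (mod 23) gives 78793t ≡ 18 (mod 23), and since 18⁻¹ ≡ 9 (mod 23), t ≡ 1. Hence N ≡ 56605 + 78793·1 = 135398 (mod 1812239).

135398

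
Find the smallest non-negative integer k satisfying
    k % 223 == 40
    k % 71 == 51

14535

From k ≡ 40 (mod 223) write k = 40 + 223t. Substituting into k ≡ 51 (mod 71) gives 223t ≡ 11 (mod 71), and since 10⁻¹ ≡ 64 (mod 71), t ≡ 65. Hence k ≡ 40 + 223·65 = 14535 (mod 15833).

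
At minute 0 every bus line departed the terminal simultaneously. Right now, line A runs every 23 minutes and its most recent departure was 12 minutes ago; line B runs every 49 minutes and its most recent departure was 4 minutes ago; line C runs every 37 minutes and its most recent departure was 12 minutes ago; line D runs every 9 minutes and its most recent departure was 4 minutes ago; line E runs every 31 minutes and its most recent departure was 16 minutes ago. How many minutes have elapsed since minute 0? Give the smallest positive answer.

The moduli are pairwise coprime; N = 23·49·37·9·31 = 11634021.
N/23 = 505827; 505827 ≡ 11 (mod 23); 11·21 ≡ 1, so inverse 21.
N/49 = 237429; 237429 ≡ 24 (mod 49); 24·47 ≡ 1, so inverse 47.
N/37 = 314433; 314433 ≡ 7 (mod 37); 7·16 ≡ 1, so inverse 16.
N/9 = 1292669; 1292669 ≡ 8 (mod 9); 8·8 ≡ 1, so inverse 8.
N/31 = 375291; 375291 ≡ 5 (mod 31); 5·25 ≡ 1, so inverse 25.
t ≡ 12·505827·21 + 4·237429·47 + 12·314433·16 + 4·1292669·8 + 16·375291·25 = 423958000.
423958000 mod 11634021 = 5133244.

5133244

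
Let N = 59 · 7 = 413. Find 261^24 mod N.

15

Mod 59: 261 ≡ 25; 25^24 ≡ 15 (mod 59).
Mod 7: 261 ≡ 2; since 6 | 24, by Fermat 2^24 ≡ 1 (mod 7).
Combine by CRT: x ≡ 15 (mod 59), x ≡ 1 (mod 7) ⇒ x ≡ 15 (mod 413).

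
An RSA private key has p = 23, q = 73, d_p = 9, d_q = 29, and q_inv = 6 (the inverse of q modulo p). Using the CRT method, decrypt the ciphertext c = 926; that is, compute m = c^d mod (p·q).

m₁ = c^(d_p) mod p: c ≡ 6 (mod 23), and 6^9 mod 23 = 16.
m₂ = c^(d_q) mod q: c ≡ 50 (mod 73), and 50^29 mod 73 = 25.
h = q_inv·(m₁ − m₂) mod p = 6·(16 − 25) mod 23 = 15.
m = m₂ + h·q = 25 + 15·73 = 1120.

1120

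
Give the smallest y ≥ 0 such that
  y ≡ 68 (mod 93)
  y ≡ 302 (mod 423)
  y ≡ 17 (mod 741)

699521

Combine the congruences pairwise.
gcd(93, 423) = 3 and 3 | (302 − 68), so the pair is consistent; merging gives y ≡ 4532 (mod 13113), where 13113 = lcm(93, 423).
gcd(13113, 741) = 3 and 3 | (17 − 4532), so the pair is consistent; merging gives y ≡ 699521 (mod 3238911), where 3238911 = lcm(13113, 741).
The solution is unique modulo lcm(93, 423, 741) = 3238911.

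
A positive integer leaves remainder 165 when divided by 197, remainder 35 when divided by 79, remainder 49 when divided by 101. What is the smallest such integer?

From m ≡ 165 (mod 197) write m = 165 + 197t. Substituting into m ≡ 35 (mod 79) gives 197t ≡ 28 (mod 79), and since 39⁻¹ ≡ 77 (mod 79), t ≡ 23. Hence m ≡ 165 + 197·23 = 4696 (mod 15563).
From m ≡ 4696 (mod 15563) write m = 4696 + 15563t. Substituting into m ≡ 49 (mod 101) gives 15563t ≡ 100 (mod 101), and since 9⁻¹ ≡ 45 (mod 101), t ≡ 56. Hence m ≡ 4696 + 15563·56 = 876224 (mod 1571863).

876224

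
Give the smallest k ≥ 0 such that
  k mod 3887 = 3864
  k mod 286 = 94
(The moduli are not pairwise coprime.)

81604

gcd(3887, 286) = 13 and 13 | (94 − 3864), so the pair is consistent; merging gives k ≡ 81604 (mod 85514), where 85514 = lcm(3887, 286).
The solution is unique modulo lcm(3887, 286) = 85514.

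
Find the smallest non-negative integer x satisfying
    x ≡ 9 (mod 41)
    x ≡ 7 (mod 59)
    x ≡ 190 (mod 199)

The moduli are pairwise coprime; N = 41·59·199 = 481381.
N/41 = 11741; 11741 ≡ 15 (mod 41); 15·11 ≡ 1, so inverse 11.
N/59 = 8159; 8159 ≡ 17 (mod 59); 17·7 ≡ 1, so inverse 7.
N/199 = 2419; 2419 ≡ 31 (mod 199); 31·122 ≡ 1, so inverse 122.
x ≡ 9·11741·11 + 7·8159·7 + 190·2419·122 = 57634570.
57634570 mod 481381 = 350231.

350231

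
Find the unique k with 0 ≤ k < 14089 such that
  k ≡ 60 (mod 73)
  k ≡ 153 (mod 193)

From k ≡ 60 (mod 73) write k = 60 + 73t. Substituting into k ≡ 153 (mod 193) gives 73t ≡ 93 (mod 193), and since 73⁻¹ ≡ 156 (mod 193), t ≡ 33. Hence k ≡ 60 + 73·33 = 2469 (mod 14089).

2469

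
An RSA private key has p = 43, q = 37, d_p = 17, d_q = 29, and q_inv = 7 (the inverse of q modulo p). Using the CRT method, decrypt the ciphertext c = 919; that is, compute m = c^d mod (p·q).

1215

m₁ = c^(d_p) mod p: c ≡ 16 (mod 43), and 16^17 mod 43 = 11.
m₂ = c^(d_q) mod q: c ≡ 31 (mod 37), and 31^29 mod 37 = 31.
h = q_inv·(m₁ − m₂) mod p = 7·(11 − 31) mod 43 = 32.
m = m₂ + h·q = 31 + 32·37 = 1215.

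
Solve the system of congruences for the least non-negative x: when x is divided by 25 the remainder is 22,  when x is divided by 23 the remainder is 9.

147

Combine the congruences pairwise.
From x ≡ 22 (mod 25) write x = 22 + 25t. Substituting into x ≡ 9 (mod 23) gives 25t ≡ 10 (mod 23), and since 2⁻¹ ≡ 12 (mod 23), t ≡ 5. Hence x ≡ 22 + 25·5 = 147 (mod 575).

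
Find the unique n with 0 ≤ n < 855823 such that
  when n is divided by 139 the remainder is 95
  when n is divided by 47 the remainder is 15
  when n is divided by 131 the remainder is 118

From n ≡ 95 (mod 139) write n = 95 + 139t. Substituting into n ≡ 15 (mod 47) gives 139t ≡ 14 (mod 47), and since 45⁻¹ ≡ 23 (mod 47), t ≡ 40. Hence n ≡ 95 + 139·40 = 5655 (mod 6533).
From n ≡ 5655 (mod 6533) write n = 5655 + 6533t. Substituting into n ≡ 118 (mod 131) gives 6533t ≡ 96 (mod 131), and since 114⁻¹ ≡ 77 (mod 131), t ≡ 56. Hence n ≡ 5655 + 6533·56 = 371503 (mod 855823).

371503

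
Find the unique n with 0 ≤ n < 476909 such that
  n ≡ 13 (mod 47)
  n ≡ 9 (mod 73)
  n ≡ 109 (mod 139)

261568

From n ≡ 13 (mod 47) write n = 13 + 47t. Substituting into n ≡ 9 (mod 73) gives 47t ≡ 69 (mod 73), and since 47⁻¹ ≡ 14 (mod 73), t ≡ 17. Hence n ≡ 13 + 47·17 = 812 (mod 3431).
From n ≡ 812 (mod 3431) write n = 812 + 3431t. Substituting into n ≡ 109 (mod 139) gives 3431t ≡ 131 (mod 139), and since 95⁻¹ ≡ 60 (mod 139), t ≡ 76. Hence n ≡ 812 + 3431·76 = 261568 (mod 476909).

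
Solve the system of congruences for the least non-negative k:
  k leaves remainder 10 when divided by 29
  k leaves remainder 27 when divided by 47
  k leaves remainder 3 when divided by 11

10508

Combine the congruences pairwise.
From k ≡ 10 (mod 29) write k = 10 + 29t. Substituting into k ≡ 27 (mod 47) gives 29t ≡ 17 (mod 47), and since 29⁻¹ ≡ 13 (mod 47), t ≡ 33. Hence k ≡ 10 + 29·33 = 967 (mod 1363).
From k ≡ 967 (mod 1363) write k = 967 + 1363t. Substituting into k ≡ 3 (mod 11) gives 1363t ≡ 4 (mod 11), and since 10⁻¹ ≡ 10 (mod 11), t ≡ 7. Hence k ≡ 967 + 1363·7 = 10508 (mod 14993).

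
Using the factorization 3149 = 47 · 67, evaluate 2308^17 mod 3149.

Mod 47: 2308 ≡ 5; 5^17 ≡ 38 (mod 47).
Mod 67: 2308 ≡ 30; 30^17 ≡ 38 (mod 67).
Combine by CRT: x ≡ 38 (mod 47), x ≡ 38 (mod 67) ⇒ x ≡ 38 (mod 3149).

38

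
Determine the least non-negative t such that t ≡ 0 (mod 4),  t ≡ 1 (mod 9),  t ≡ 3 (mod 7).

The moduli are pairwise coprime; N = 4·9·7 = 252.
N/4 = 63; 63 ≡ 3 (mod 4); 3·3 ≡ 1, so inverse 3.
N/9 = 28; 28 ≡ 1 (mod 9), inverse 1.
N/7 = 36; 36 ≡ 1 (mod 7), inverse 1.
t ≡ 0·63·3 + 1·28·1 + 3·36·1 = 136.
136 mod 252 = 136.

136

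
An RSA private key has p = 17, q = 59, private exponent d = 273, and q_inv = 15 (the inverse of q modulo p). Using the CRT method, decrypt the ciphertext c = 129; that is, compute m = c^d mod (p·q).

d_p = d mod (p−1) = 273 mod 16 = 1; d_q = d mod (q−1) = 41.
m₁ = c^(d_p) mod p: c ≡ 10 (mod 17), and 10^1 mod 17 = 10.
m₂ = c^(d_q) mod q: c ≡ 11 (mod 59), and 11^41 mod 59 = 38.
h = q_inv·(m₁ − m₂) mod p = 15·(10 − 38) mod 17 = 5.
m = m₂ + h·q = 38 + 5·59 = 333.

333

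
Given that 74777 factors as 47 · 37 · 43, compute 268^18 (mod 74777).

56463

Mod 47: 268 ≡ 33; 33^18 ≡ 16 (mod 47).
Mod 37: 268 ≡ 9; 9^18 ≡ 1 (mod 37).
Mod 43: 268 ≡ 10; 10^18 ≡ 4 (mod 43).
Combine by CRT: x ≡ 16 (mod 47), x ≡ 1 (mod 37), x ≡ 4 (mod 43) ⇒ x ≡ 56463 (mod 74777).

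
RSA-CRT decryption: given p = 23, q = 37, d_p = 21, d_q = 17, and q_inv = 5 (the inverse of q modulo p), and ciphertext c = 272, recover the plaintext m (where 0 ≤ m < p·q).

m₁ = c^(d_p) mod p: c ≡ 19 (mod 23), and 19^21 mod 23 = 17.
m₂ = c^(d_q) mod q: c ≡ 13 (mod 37), and 13^17 mod 37 = 17.
h = q_inv·(m₁ − m₂) mod p = 5·(17 − 17) mod 23 = 0.
m = m₂ + h·q = 17 + 0·37 = 17.

17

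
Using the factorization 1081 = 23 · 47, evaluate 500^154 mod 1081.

392

Mod 23: 500 ≡ 17; since 22 | 154, by Fermat 17^154 ≡ 1 (mod 23).
Mod 47: 500 ≡ 30; by Fermat, exponent reduces to 154 mod 46 = 16; 30^16 ≡ 16 (mod 47).
Combine by CRT: x ≡ 1 (mod 23), x ≡ 16 (mod 47) ⇒ x ≡ 392 (mod 1081).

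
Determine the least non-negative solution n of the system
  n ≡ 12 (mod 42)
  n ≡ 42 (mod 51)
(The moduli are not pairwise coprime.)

Combine the congruences pairwise.
gcd(42, 51) = 3 and 3 | (42 − 12), so the pair is consistent; merging gives n ≡ 348 (mod 714), where 714 = lcm(42, 51).
The solution is unique modulo lcm(42, 51) = 714.

348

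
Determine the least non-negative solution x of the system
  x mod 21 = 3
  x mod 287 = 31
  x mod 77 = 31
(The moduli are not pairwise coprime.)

gcd(21, 287) = 7 and 7 | (31 − 3), so the pair is consistent; merging gives x ≡ 318 (mod 861), where 861 = lcm(21, 287).
gcd(861, 77) = 7 and 7 | (31 − 318), so the pair is consistent; merging gives x ≡ 6345 (mod 9471), where 9471 = lcm(861, 77).
The solution is unique modulo lcm(21, 287, 77) = 9471.

6345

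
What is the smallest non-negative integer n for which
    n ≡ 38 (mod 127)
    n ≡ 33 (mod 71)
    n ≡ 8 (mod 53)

From n ≡ 38 (mod 127) write n = 38 + 127t. Substituting into n ≡ 33 (mod 71) gives 127t ≡ 66 (mod 71), and since 56⁻¹ ≡ 52 (mod 71), t ≡ 24. Hence n ≡ 38 + 127·24 = 3086 (mod 9017).
From n ≡ 3086 (mod 9017) write n = 3086 + 9017t. Substituting into n ≡ 8 (mod 53) gives 9017t ≡ 49 (mod 53), and since 7⁻¹ ≡ 38 (mod 53), t ≡ 7. Hence n ≡ 3086 + 9017·7 = 66205 (mod 477901).

66205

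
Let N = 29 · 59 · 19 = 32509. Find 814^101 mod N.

Mod 29: 814 ≡ 2; by Fermat, exponent reduces to 101 mod 28 = 17; 2^17 ≡ 21 (mod 29).
Mod 59: 814 ≡ 47; by Fermat, exponent reduces to 101 mod 58 = 43; 47^43 ≡ 8 (mod 59).
Mod 19: 814 ≡ 16; by Fermat, exponent reduces to 101 mod 18 = 11; 16^11 ≡ 9 (mod 19).
Combine by CRT: x ≡ 21 (mod 29), x ≡ 8 (mod 59), x ≡ 9 (mod 19) ⇒ x ≡ 23018 (mod 32509).

23018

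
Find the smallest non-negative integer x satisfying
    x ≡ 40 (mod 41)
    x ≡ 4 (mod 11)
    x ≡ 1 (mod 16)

81

From x ≡ 40 (mod 41) write x = 40 + 41t. Substituting into x ≡ 4 (mod 11) gives 41t ≡ 8 (mod 11), and since 8⁻¹ ≡ 7 (mod 11), t ≡ 1. Hence x ≡ 40 + 41·1 = 81 (mod 451).
From x ≡ 81 (mod 451) write x = 81 + 451t. Substituting into x ≡ 1 (mod 16) gives 451t ≡ 0 (mod 16), and since 3⁻¹ ≡ 11 (mod 16), t ≡ 0. Hence x ≡ 81 + 451·0 = 81 (mod 7216).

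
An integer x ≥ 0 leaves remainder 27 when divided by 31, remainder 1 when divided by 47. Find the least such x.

988

Combine the congruences pairwise.
From x ≡ 27 (mod 31) write x = 27 + 31t. Substituting into x ≡ 1 (mod 47) gives 31t ≡ 21 (mod 47), and since 31⁻¹ ≡ 44 (mod 47), t ≡ 31. Hence x ≡ 27 + 31·31 = 988 (mod 1457).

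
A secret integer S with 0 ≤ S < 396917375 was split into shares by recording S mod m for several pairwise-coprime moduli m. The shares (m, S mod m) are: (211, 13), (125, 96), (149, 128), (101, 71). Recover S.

387728971

The moduli are pairwise coprime; N = 211·125·149·101 = 396917375.
N/211 = 1881125; 1881125 ≡ 60 (mod 211); 60·102 ≡ 1, so inverse 102.
N/125 = 3175339; 3175339 ≡ 89 (mod 125); 89·59 ≡ 1, so inverse 59.
N/149 = 2663875; 2663875 ≡ 53 (mod 149); 53·45 ≡ 1, so inverse 45.
N/101 = 3929875; 3929875 ≡ 66 (mod 101); 66·75 ≡ 1, so inverse 75.
S ≡ 13·1881125·102 + 96·3175339·59 + 128·2663875·45 + 71·3929875·75 = 56749996221.
56749996221 mod 396917375 = 387728971.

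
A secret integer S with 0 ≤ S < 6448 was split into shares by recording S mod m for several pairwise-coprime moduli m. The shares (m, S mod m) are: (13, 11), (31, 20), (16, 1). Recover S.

609

The moduli are pairwise coprime; N = 13·31·16 = 6448.
N/13 = 496; 496 ≡ 2 (mod 13); 2·7 ≡ 1, so inverse 7.
N/31 = 208; 208 ≡ 22 (mod 31); 22·24 ≡ 1, so inverse 24.
N/16 = 403; 403 ≡ 3 (mod 16); 3·11 ≡ 1, so inverse 11.
S ≡ 11·496·7 + 20·208·24 + 1·403·11 = 142465.
142465 mod 6448 = 609.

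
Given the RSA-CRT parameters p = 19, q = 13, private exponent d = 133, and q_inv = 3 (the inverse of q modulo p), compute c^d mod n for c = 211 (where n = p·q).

185

d_p = d mod (p−1) = 133 mod 18 = 7; d_q = d mod (q−1) = 1.
m₁ = c^(d_p) mod p: c ≡ 2 (mod 19), and 2^7 mod 19 = 14.
m₂ = c^(d_q) mod q: c ≡ 3 (mod 13), and 3^1 mod 13 = 3.
h = q_inv·(m₁ − m₂) mod p = 3·(14 − 3) mod 19 = 14.
m = m₂ + h·q = 3 + 14·13 = 185.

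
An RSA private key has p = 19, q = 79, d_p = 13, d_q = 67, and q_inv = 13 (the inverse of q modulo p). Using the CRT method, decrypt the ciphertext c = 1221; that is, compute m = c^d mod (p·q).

815

m₁ = c^(d_p) mod p: c ≡ 5 (mod 19), and 5^13 mod 19 = 17.
m₂ = c^(d_q) mod q: c ≡ 36 (mod 79), and 36^67 mod 79 = 25.
h = q_inv·(m₁ − m₂) mod p = 13·(17 − 25) mod 19 = 10.
m = m₂ + h·q = 25 + 10·79 = 815.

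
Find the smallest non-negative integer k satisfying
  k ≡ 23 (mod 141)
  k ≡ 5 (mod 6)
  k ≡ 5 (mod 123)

5663

gcd(141, 6) = 3 and 3 | (5 − 23), so the pair is consistent; merging gives k ≡ 23 (mod 282), where 282 = lcm(141, 6).
gcd(282, 123) = 3 and 3 | (5 − 23), so the pair is consistent; merging gives k ≡ 5663 (mod 11562), where 11562 = lcm(282, 123).
The solution is unique modulo lcm(141, 6, 123) = 11562.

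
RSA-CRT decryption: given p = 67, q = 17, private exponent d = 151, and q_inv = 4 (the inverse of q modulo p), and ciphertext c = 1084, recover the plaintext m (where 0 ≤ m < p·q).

d_p = d mod (p−1) = 151 mod 66 = 19; d_q = d mod (q−1) = 7.
m₁ = c^(d_p) mod p: c ≡ 12 (mod 67), and 12^19 mod 67 = 41.
m₂ = c^(d_q) mod q: c ≡ 13 (mod 17), and 13^7 mod 17 = 4.
h = q_inv·(m₁ − m₂) mod p = 4·(41 − 4) mod 67 = 14.
m = m₂ + h·q = 4 + 14·17 = 242.

242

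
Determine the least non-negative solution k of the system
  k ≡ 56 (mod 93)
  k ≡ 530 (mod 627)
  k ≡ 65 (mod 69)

gcd(93, 627) = 3 and 3 | (530 − 56), so the pair is consistent; merging gives k ≡ 8054 (mod 19437), where 19437 = lcm(93, 627).
gcd(19437, 69) = 3 and 3 | (65 − 8054), so the pair is consistent; merging gives k ≡ 377357 (mod 447051), where 447051 = lcm(19437, 69).
The solution is unique modulo lcm(93, 627, 69) = 447051.

377357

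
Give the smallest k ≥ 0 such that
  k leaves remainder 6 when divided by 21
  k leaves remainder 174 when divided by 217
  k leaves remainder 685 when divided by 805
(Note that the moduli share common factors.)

gcd(21, 217) = 7 and 7 | (174 − 6), so the pair is consistent; merging gives k ≡ 174 (mod 651), where 651 = lcm(21, 217).
gcd(651, 805) = 7 and 7 | (685 − 174), so the pair is consistent; merging gives k ≡ 62670 (mod 74865), where 74865 = lcm(651, 805).
The solution is unique modulo lcm(21, 217, 805) = 74865.

62670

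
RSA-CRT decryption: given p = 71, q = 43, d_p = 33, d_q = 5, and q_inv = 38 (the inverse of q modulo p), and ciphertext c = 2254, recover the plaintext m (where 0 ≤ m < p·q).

836

m₁ = c^(d_p) mod p: c ≡ 53 (mod 71), and 53^33 mod 71 = 55.
m₂ = c^(d_q) mod q: c ≡ 18 (mod 43), and 18^5 mod 43 = 19.
h = q_inv·(m₁ − m₂) mod p = 38·(55 − 19) mod 71 = 19.
m = m₂ + h·q = 19 + 19·43 = 836.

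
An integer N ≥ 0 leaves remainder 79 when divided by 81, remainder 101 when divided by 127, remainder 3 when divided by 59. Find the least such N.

431647

The moduli are pairwise coprime; M = 81·127·59 = 606933.
M/81 = 7493; 7493 ≡ 41 (mod 81); 41·2 ≡ 1, so inverse 2.
M/127 = 4779; 4779 ≡ 80 (mod 127); 80·27 ≡ 1, so inverse 27.
M/59 = 10287; 10287 ≡ 21 (mod 59); 21·45 ≡ 1, so inverse 45.
N ≡ 79·7493·2 + 101·4779·27 + 3·10287·45 = 15604972.
15604972 mod 606933 = 431647.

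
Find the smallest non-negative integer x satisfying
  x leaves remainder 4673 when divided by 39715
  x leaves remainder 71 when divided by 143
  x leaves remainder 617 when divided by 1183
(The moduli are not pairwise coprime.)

Combine the congruences pairwise.
gcd(39715, 143) = 13 and 13 | (71 − 4673), so the pair is consistent; merging gives x ≡ 322393 (mod 436865), where 436865 = lcm(39715, 143).
gcd(436865, 1183) = 169 and 169 | (617 − 322393), so the pair is consistent; merging gives x ≡ 322393 (mod 3058055), where 3058055 = lcm(436865, 1183).
The solution is unique modulo lcm(39715, 143, 1183) = 3058055.

322393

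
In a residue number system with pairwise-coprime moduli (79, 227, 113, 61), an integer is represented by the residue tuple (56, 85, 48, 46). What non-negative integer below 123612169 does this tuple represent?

36133945

From x ≡ 56 (mod 79) write x = 56 + 79t. Substituting into x ≡ 85 (mod 227) gives 79t ≡ 29 (mod 227), and since 79⁻¹ ≡ 23 (mod 227), t ≡ 213. Hence x ≡ 56 + 79·213 = 16883 (mod 17933).
From x ≡ 16883 (mod 17933) write x = 16883 + 17933t. Substituting into x ≡ 48 (mod 113) gives 17933t ≡ 2 (mod 113), and since 79⁻¹ ≡ 103 (mod 113), t ≡ 93. Hence x ≡ 16883 + 17933·93 = 1684652 (mod 2026429).
From x ≡ 1684652 (mod 2026429) write x = 1684652 + 2026429t. Substituting into x ≡ 46 (mod 61) gives 2026429t ≡ 31 (mod 61), and since 9⁻¹ ≡ 34 (mod 61), t ≡ 17. Hence x ≡ 1684652 + 2026429·17 = 36133945 (mod 123612169).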